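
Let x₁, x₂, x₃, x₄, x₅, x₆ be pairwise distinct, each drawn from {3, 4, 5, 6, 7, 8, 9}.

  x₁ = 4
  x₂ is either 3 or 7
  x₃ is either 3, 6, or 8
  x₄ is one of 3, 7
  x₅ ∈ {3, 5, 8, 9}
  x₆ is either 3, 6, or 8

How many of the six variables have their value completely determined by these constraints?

x₁'s domain is down to {4}, so x₁ = 4.
x₂ and x₄ share exactly the 2 values {3, 7}; by pigeonhole those values go to them, so strike 3, 7 from x₃, x₅, x₆.
x₃ and x₆ between them cover only {6, 8} — a naked pair. Remove those values from x₅.
Determined: x₁=4. The other variables each still have more than one consistent value. That makes 1.

1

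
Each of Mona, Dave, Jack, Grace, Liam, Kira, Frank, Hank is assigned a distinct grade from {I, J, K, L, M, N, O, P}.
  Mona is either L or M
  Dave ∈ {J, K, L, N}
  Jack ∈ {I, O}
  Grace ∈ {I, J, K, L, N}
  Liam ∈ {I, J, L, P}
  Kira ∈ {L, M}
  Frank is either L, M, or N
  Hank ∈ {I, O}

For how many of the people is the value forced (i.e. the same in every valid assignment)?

The 8 variables together cover exactly {I, J, K, L, M, N, O, P} — 8 values for 8 variables — and P appears only in Liam's list, so Liam = P.
Mona and Kira share exactly the 2 values {L, M}; by pigeonhole those values go to them, so strike L, M from Dave, Grace, Frank.
Frank's domain is down to {N}, so Frank = N. Eliminate N elsewhere: Dave, Grace.
The 2 variables Jack and Hank are confined to {I, O}, which locks those values in; drop them from Grace.
Determined: Liam=P, Frank=N. The other people each still have more than one consistent value. That makes 2.

2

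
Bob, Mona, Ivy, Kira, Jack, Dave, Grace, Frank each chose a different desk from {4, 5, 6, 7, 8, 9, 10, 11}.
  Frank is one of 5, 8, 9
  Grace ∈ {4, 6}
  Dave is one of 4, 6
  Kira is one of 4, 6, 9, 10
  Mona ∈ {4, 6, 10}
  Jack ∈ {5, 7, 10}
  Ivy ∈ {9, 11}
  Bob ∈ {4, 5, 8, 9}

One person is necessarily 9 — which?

Among the 8 variables, 7 fits only Jack (and all 8 values in {4, 5, 6, 7, 8, 9, 10, 11} must be used), so Jack = 7.
The 7 still-open variables draw from only 7 values {4, 5, 6, 8, 9, 10, 11}, so each is used; only Ivy can be 11, hence Ivy = 11.
The 2 variables Dave and Grace are confined to {4, 6}, which locks those values in; drop them from Bob, Mona, Kira.
Mona's domain is down to {10}, so Mona = 10. Eliminate 10 elsewhere: Kira.
So 9 goes to Kira.

Kira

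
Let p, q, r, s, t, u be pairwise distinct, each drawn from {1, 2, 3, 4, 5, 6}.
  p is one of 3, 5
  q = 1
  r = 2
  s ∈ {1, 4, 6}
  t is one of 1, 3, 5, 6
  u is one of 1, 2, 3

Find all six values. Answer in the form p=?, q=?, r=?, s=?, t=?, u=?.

q's domain is down to {1}, so q = 1. Eliminate 1 elsewhere: s, t, u.
r's domain is down to {2}, so r = 2. Eliminate 2 elsewhere: u.
u's domain is down to {3}, so u = 3. So p, t can't be 3.
p has just one choice, so p = 5. Eliminate 5 elsewhere: t.
That leaves t = 6. So s can't be 6.
That leaves s = 4.

p=5, q=1, r=2, s=4, t=6, u=3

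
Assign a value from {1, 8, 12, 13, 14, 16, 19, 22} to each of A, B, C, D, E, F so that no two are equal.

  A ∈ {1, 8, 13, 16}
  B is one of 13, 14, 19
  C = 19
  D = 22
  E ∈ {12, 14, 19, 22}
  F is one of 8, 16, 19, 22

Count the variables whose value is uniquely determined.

2

C has just one choice, so C = 19. Remove 19 from B, E, F.
That leaves D = 22. Strike 22 from E, F.
Determined: C=19, D=22. The other variables each still have more than one consistent value. That makes 2.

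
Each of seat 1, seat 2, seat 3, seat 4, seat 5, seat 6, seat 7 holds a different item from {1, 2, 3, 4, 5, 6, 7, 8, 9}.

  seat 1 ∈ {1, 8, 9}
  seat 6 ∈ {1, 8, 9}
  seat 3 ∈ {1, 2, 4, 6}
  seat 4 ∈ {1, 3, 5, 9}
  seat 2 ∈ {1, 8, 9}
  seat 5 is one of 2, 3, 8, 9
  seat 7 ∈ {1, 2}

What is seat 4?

seat 1, seat 2, seat 6 between them cover only {1, 8, 9} — a naked triple. Remove those values from seat 3, seat 4, seat 5, seat 7.
seat 7 has just one choice, so seat 7 = 2. Strike 2 from seat 3, seat 5.
seat 5 must be 3 (only option left). Remove 3 from seat 4.
So seat 4 = 5.

5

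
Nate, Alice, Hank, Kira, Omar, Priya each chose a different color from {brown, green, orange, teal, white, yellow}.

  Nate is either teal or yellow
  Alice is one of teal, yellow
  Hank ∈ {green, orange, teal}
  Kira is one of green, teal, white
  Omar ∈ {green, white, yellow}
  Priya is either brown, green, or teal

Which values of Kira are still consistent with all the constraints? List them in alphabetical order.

green, white

Among the 6 variables, brown fits only Priya (and all 6 values in {brown, green, orange, teal, white, yellow} must be used), so Priya = brown.
The 5 still-open variables together cover exactly {green, orange, teal, white, yellow} — 5 values for 5 variables — and orange appears only in Hank's list, so Hank = orange.
The 2 variables Nate and Alice are confined to {teal, yellow}, which locks those values in; drop them from Kira, Omar.
No further eliminations apply; Kira can still be any of green, white.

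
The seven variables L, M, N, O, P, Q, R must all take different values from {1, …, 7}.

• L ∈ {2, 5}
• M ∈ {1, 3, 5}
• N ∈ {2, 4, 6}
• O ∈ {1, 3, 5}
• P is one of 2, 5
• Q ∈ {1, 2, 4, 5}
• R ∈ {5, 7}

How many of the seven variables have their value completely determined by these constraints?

The 7 variables draw from only 7 values {1, 2, 3, 4, 5, 6, 7}, so each is used; only N can be 6, hence N = 6.
The 6 still-open variables together cover exactly {1, 2, 3, 4, 5, 7} — 6 values for 6 variables — and 4 appears only in Q's list, so Q = 4.
Among the 5 still-open variables, 7 fits only R (and all 5 values in {1, 2, 3, 5, 7} must be used), so R = 7.
The 2 variables L and P are confined to {2, 5}, which locks those values in; drop them from M, O.
Determined: N=6, Q=4, R=7. The other variables each still have more than one consistent value. That makes 3.

3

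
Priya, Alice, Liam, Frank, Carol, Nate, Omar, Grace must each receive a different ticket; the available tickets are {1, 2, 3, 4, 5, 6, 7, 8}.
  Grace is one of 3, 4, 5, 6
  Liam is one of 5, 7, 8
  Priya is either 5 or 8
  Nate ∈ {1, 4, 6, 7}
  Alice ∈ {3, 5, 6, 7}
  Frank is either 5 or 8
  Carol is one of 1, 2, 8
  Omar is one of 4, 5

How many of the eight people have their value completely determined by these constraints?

4

The 8 variables draw from only 8 values {1, 2, 3, 4, 5, 6, 7, 8}, so each is used; only Carol can be 2, hence Carol = 2.
The 7 still-open variables draw from only 7 values {1, 3, 4, 5, 6, 7, 8}, so each is used; only Nate can be 1, hence Nate = 1.
Priya and Frank share exactly the 2 values {5, 8}; by pigeonhole those values go to them, so strike 5, 8 from Alice, Liam, Omar, Grace.
Liam's domain is down to {7}, so Liam = 7. Eliminate 7 elsewhere: Alice.
That leaves Omar = 4. Remove 4 from Grace.
Determined: Liam=7, Carol=2, Nate=1, Omar=4. The other people each still have more than one consistent value. That makes 4.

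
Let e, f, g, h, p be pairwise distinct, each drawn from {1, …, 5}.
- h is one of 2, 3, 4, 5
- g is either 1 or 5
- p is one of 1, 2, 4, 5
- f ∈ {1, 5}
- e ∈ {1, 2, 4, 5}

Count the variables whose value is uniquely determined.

Among the 5 variables, 3 fits only h (and all 5 values in {1, 2, 3, 4, 5} must be used), so h = 3.
f and g share exactly the 2 values {1, 5}; by pigeonhole those values go to them, so strike 1, 5 from e, p.
Determined: h=3. The other variables each still have more than one consistent value. That makes 1.

1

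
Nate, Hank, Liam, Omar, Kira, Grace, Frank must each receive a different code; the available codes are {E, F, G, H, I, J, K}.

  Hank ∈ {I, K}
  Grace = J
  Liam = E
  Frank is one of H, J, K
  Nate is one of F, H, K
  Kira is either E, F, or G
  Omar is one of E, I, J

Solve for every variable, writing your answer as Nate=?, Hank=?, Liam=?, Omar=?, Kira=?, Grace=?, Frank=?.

Nate=F, Hank=K, Liam=E, Omar=I, Kira=G, Grace=J, Frank=H

Liam must be E (only option left). Strike E from Omar, Kira.
That leaves Grace = J. Remove J from Omar, Frank.
Omar must be I (only option left). Remove I from Hank.
Hank has just one choice, so Hank = K. Remove K from Nate, Frank.
Frank's domain is down to {H}, so Frank = H. So Nate can't be H.
Nate must be F (only option left). Eliminate F elsewhere: Kira.
Kira must be G (only option left).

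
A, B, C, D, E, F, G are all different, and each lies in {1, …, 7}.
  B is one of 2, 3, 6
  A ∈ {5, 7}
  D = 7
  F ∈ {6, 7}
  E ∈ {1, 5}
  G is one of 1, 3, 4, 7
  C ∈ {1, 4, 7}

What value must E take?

1

D must be 7 (only option left). Remove 7 from A, C, F, G.
F's domain is down to {6}, so F = 6. Eliminate 6 elsewhere: B.
A has just one choice, so A = 5. Strike 5 from E.
So E = 1.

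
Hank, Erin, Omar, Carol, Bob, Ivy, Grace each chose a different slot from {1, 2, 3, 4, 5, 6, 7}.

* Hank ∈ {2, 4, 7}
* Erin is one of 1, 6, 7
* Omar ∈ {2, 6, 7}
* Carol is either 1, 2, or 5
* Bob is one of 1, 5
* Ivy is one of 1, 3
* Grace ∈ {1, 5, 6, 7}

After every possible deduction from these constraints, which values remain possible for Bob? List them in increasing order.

The 7 variables together cover exactly {1, 2, 3, 4, 5, 6, 7} — 7 values for 7 variables — and 3 appears only in Ivy's list, so Ivy = 3.
The 6 still-open variables draw from only 6 values {1, 2, 4, 5, 6, 7}, so each is used; only Hank can be 4, hence Hank = 4.
No further eliminations apply; Bob can still be any of 1, 5.

1, 5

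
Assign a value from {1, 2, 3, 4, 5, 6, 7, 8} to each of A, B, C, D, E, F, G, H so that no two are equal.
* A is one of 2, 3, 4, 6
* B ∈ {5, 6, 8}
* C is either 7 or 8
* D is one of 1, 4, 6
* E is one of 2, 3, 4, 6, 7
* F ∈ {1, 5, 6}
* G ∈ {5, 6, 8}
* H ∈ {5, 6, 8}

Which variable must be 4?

B, G, H between them cover only {5, 6, 8} — a naked triple. Remove those values from A, C, D, E, F.
C must be 7 (only option left). So E can't be 7.
F has just one choice, so F = 1. Eliminate 1 elsewhere: D.
So 4 goes to D.

D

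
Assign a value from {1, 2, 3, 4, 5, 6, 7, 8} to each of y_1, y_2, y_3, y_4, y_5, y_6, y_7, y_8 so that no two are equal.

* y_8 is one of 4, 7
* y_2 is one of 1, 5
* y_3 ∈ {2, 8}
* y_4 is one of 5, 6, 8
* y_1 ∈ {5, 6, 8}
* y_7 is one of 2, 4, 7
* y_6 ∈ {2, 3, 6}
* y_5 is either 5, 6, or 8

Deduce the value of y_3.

The 8 variables draw from only 8 values {1, 2, 3, 4, 5, 6, 7, 8}, so each is used; only y_2 can be 1, hence y_2 = 1.
The 7 still-open variables draw from only 7 values {2, 3, 4, 5, 6, 7, 8}, so each is used; only y_6 can be 3, hence y_6 = 3.
y_1, y_4, y_5 between them cover only {5, 6, 8} — a naked triple. Remove those values from y_3.
So y_3 = 2.

2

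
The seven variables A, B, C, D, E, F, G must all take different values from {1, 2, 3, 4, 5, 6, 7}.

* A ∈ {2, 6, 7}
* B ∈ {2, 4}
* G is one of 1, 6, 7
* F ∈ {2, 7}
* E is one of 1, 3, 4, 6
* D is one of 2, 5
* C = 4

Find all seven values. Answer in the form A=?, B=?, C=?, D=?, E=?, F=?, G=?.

C must be 4 (only option left). So B, E can't be 4.
B has just one choice, so B = 2. Remove 2 from A, D, F.
D has just one choice, so D = 5.
F has just one choice, so F = 7. So A, G can't be 7.
A must be 6 (only option left). Strike 6 from E, G.
G's domain is down to {1}, so G = 1. Strike 1 from E.
E's domain is down to {3}, so E = 3.

A=6, B=2, C=4, D=5, E=3, F=7, G=1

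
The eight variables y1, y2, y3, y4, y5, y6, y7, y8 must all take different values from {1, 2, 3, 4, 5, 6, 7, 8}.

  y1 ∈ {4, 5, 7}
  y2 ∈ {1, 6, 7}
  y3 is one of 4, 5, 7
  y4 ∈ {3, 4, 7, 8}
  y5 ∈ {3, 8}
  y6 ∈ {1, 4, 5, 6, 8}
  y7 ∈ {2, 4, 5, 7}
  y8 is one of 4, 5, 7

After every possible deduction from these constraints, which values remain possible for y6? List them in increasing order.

1, 6

The 8 variables draw from only 8 values {1, 2, 3, 4, 5, 6, 7, 8}, so each is used; only y7 can be 2, hence y7 = 2.
y1, y3, y8 share exactly the 3 values {4, 5, 7}; by pigeonhole those values go to them, so strike 4, 5, 7 from y2, y4, y6.
y4 and y5 between them cover only {3, 8} — a naked pair. Remove those values from y6.
No further eliminations apply; y6 can still be any of 1, 6.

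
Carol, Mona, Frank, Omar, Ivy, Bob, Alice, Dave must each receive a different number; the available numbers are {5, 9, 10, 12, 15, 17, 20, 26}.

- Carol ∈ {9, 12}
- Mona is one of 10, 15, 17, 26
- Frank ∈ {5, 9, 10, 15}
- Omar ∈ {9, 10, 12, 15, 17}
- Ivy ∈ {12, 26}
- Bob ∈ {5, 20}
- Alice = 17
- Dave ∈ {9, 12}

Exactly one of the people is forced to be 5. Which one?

Alice has just one choice, so Alice = 17. Eliminate 17 elsewhere: Mona, Omar.
Among the 7 still-open variables, 20 fits only Bob (and all 7 values in {5, 9, 10, 12, 15, 20, 26} must be used), so Bob = 20.
Among the 6 still-open variables, 5 fits only Frank (and all 6 values in {5, 9, 10, 12, 15, 26} must be used), so Frank = 5.

Frank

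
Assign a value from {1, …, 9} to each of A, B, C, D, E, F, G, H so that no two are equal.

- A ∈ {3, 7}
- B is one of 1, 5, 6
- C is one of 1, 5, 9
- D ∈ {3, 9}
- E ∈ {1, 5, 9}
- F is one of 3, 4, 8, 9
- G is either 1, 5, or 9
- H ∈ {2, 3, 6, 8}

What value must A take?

7

The 3 variables C, E, G are confined to {1, 5, 9}, which locks those values in; drop them from B, D, F.
B must be 6 (only option left). So H can't be 6.
D has just one choice, so D = 3. Eliminate 3 elsewhere: A, F, H.
So A = 7.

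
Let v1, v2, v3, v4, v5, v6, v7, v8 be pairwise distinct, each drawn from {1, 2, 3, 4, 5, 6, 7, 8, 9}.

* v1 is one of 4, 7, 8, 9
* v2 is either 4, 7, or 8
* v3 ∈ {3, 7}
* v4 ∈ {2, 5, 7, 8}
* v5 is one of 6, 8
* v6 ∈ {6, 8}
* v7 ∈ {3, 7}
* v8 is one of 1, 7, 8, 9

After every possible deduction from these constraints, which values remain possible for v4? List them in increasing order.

2, 5

v3 and v7 share exactly the 2 values {3, 7}; by pigeonhole those values go to them, so strike 3, 7 from v1, v2, v4, v8.
v5 and v6 share exactly the 2 values {6, 8}; by pigeonhole those values go to them, so strike 6, 8 from v1, v2, v4, v8.
That leaves v2 = 4. Remove 4 from v1.
That leaves v1 = 9. Strike 9 from v8.
v8's domain is down to {1}, so v8 = 1.
No further eliminations apply; v4 can still be any of 2, 5.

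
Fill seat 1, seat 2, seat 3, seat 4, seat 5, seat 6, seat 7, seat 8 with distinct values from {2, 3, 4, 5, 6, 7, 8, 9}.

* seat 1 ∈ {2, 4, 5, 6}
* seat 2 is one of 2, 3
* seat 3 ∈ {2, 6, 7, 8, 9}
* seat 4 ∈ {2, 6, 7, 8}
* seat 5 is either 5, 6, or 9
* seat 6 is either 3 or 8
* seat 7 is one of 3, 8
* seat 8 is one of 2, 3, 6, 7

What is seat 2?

2

Among the 8 variables, 4 fits only seat 1 (and all 8 values in {2, 3, 4, 5, 6, 7, 8, 9} must be used), so seat 1 = 4.
Among the 7 still-open variables, 5 fits only seat 5 (and all 7 values in {2, 3, 5, 6, 7, 8, 9} must be used), so seat 5 = 5.
Among the 6 still-open variables, 9 fits only seat 3 (and all 6 values in {2, 3, 6, 7, 8, 9} must be used), so seat 3 = 9.
seat 6 and seat 7 between them cover only {3, 8} — a naked pair. Remove those values from seat 2, seat 4, seat 8.
So seat 2 = 2.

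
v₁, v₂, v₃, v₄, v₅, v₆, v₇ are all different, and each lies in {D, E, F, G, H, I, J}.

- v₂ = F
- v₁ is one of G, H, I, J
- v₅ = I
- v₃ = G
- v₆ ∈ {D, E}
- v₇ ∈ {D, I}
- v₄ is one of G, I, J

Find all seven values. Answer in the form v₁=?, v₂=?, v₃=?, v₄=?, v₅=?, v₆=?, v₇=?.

v₁=H, v₂=F, v₃=G, v₄=J, v₅=I, v₆=E, v₇=D

v₂'s domain is down to {F}, so v₂ = F.
v₃ has just one choice, so v₃ = G. Strike G from v₁, v₄.
v₅ has just one choice, so v₅ = I. Strike I from v₁, v₄, v₇.
v₇'s domain is down to {D}, so v₇ = D. Eliminate D elsewhere: v₆.
v₄'s domain is down to {J}, so v₄ = J. So v₁ can't be J.
v₆ must be E (only option left).
That leaves v₁ = H.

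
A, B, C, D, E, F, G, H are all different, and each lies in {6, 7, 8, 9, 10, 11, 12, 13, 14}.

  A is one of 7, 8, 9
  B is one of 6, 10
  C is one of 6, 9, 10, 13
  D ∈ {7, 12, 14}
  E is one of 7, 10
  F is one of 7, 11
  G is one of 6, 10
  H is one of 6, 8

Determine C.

13

The 2 variables B and G are confined to {6, 10}, which locks those values in; drop them from C, E, H.
E has just one choice, so E = 7. Strike 7 from A, D, F.
F must be 11 (only option left).
H has just one choice, so H = 8. So A can't be 8.
That leaves A = 9. Strike 9 from C.
So C = 13.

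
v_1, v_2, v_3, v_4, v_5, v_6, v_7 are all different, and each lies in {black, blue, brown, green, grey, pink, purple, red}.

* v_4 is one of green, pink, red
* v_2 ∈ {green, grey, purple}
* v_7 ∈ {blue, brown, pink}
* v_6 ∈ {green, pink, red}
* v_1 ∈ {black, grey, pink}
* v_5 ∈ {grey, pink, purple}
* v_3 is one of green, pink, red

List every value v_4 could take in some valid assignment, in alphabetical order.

v_3, v_4, v_6 share exactly the 3 values {green, pink, red}; by pigeonhole those values go to them, so strike green, pink, red from v_1, v_2, v_5, v_7.
v_2 and v_5 share exactly the 2 values {grey, purple}; by pigeonhole those values go to them, so strike grey, purple from v_1.
That leaves v_1 = black.
No further eliminations apply; v_4 can still be any of green, pink, red.

green, pink, red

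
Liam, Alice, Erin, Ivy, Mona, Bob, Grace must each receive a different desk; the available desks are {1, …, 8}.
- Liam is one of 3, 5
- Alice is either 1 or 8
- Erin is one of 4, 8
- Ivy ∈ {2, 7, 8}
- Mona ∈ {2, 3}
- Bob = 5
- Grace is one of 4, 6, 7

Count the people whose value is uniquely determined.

3

Bob has just one choice, so Bob = 5. Eliminate 5 elsewhere: Liam.
That leaves Liam = 3. Strike 3 from Mona.
Mona must be 2 (only option left). So Ivy can't be 2.
Determined: Liam=3, Mona=2, Bob=5. The other people each still have more than one consistent value. That makes 3.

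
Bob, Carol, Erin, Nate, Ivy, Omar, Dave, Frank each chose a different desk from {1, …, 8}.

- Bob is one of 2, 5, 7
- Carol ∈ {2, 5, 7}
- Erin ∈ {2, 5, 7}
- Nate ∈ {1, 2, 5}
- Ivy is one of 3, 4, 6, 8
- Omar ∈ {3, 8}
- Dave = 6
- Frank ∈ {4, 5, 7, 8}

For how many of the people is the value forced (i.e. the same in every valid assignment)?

2

Dave must be 6 (only option left). Strike 6 from Ivy.
Among the 7 still-open variables, 1 fits only Nate (and all 7 values in {1, 2, 3, 4, 5, 7, 8} must be used), so Nate = 1.
Bob, Carol, Erin between them cover only {2, 5, 7} — a naked triple. Remove those values from Frank.
Determined: Nate=1, Dave=6. The other people each still have more than one consistent value. That makes 2.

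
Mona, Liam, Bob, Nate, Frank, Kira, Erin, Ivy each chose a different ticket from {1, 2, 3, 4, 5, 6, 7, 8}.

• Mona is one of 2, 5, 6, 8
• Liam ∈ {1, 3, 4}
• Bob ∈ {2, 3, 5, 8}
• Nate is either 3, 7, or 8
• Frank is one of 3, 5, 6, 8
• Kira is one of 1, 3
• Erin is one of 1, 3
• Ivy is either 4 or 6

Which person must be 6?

Ivy

Among the 8 variables, 7 fits only Nate (and all 8 values in {1, 2, 3, 4, 5, 6, 7, 8} must be used), so Nate = 7.
Kira and Erin between them cover only {1, 3} — a naked pair. Remove those values from Liam, Bob, Frank.
Liam's domain is down to {4}, so Liam = 4. Eliminate 4 elsewhere: Ivy.
So 6 goes to Ivy.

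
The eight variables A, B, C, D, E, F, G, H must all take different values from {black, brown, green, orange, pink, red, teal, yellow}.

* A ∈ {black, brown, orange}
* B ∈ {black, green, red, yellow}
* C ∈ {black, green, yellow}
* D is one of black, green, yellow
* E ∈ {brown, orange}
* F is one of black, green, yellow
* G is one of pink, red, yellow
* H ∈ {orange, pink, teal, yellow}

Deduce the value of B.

red

The 8 variables draw from only 8 values {black, brown, green, orange, pink, red, teal, yellow}, so each is used; only H can be teal, hence H = teal.
Among the 7 still-open variables, pink fits only G (and all 7 values in {black, brown, green, orange, pink, red, yellow} must be used), so G = pink.
Among the 6 still-open variables, red fits only B (and all 6 values in {black, brown, green, orange, red, yellow} must be used), so B = red.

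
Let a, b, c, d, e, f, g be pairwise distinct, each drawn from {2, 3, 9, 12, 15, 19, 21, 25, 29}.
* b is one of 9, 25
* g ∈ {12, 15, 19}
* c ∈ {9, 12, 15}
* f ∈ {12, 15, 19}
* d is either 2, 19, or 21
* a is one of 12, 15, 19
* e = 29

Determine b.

e's domain is down to {29}, so e = 29.
The 3 variables a, f, g are confined to {12, 15, 19}, which locks those values in; drop them from c, d.
That leaves c = 9. Eliminate 9 elsewhere: b.
So b = 25.

25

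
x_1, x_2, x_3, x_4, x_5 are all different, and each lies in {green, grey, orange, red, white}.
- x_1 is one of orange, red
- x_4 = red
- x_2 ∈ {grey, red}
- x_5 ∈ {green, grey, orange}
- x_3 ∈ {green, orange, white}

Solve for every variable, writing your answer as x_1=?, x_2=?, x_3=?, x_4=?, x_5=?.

x_4 must be red (only option left). Strike red from x_1, x_2.
x_1 has just one choice, so x_1 = orange. Strike orange from x_3, x_5.
x_2 must be grey (only option left). Remove grey from x_5.
x_5 must be green (only option left). Eliminate green elsewhere: x_3.
x_3 has just one choice, so x_3 = white.

x_1=orange, x_2=grey, x_3=white, x_4=red, x_5=green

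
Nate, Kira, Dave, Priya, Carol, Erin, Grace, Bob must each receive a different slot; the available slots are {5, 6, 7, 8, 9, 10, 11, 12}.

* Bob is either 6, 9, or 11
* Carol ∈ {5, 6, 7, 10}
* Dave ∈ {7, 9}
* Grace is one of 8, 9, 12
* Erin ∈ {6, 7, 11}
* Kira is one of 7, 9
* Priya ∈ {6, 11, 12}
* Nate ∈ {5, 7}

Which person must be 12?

Among the 8 variables, 8 fits only Grace (and all 8 values in {5, 6, 7, 8, 9, 10, 11, 12} must be used), so Grace = 8.
The 7 still-open variables draw from only 7 values {5, 6, 7, 9, 10, 11, 12}, so each is used; only Carol can be 10, hence Carol = 10.
Among the 6 still-open variables, 5 fits only Nate (and all 6 values in {5, 6, 7, 9, 11, 12} must be used), so Nate = 5.
The 5 still-open variables draw from only 5 values {6, 7, 9, 11, 12}, so each is used; only Priya can be 12, hence Priya = 12.

Priya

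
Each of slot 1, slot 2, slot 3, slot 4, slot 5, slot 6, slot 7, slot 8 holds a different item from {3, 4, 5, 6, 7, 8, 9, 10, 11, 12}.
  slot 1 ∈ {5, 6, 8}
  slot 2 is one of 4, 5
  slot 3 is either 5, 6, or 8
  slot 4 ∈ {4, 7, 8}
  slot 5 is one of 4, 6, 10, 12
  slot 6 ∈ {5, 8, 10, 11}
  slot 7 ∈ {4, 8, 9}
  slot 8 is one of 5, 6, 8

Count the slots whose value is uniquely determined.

slot 1, slot 3, slot 8 between them cover only {5, 6, 8} — a naked triple. Remove those values from slot 2, slot 4, slot 5, slot 6, slot 7.
slot 2's domain is down to {4}, so slot 2 = 4. Strike 4 from slot 4, slot 5, slot 7.
slot 4 must be 7 (only option left).
slot 7's domain is down to {9}, so slot 7 = 9.
Determined: slot 2=4, slot 4=7, slot 7=9. The other slots each still have more than one consistent value. That makes 3.

3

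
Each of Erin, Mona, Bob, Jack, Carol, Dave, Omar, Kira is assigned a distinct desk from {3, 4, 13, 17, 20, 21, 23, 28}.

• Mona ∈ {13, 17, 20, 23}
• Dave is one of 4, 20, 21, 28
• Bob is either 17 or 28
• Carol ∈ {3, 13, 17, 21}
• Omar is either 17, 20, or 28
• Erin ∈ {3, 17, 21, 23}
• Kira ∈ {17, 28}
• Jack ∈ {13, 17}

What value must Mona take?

The 8 variables together cover exactly {3, 4, 13, 17, 20, 21, 23, 28} — 8 values for 8 variables — and 4 appears only in Dave's list, so Dave = 4.
The 2 variables Bob and Kira are confined to {17, 28}, which locks those values in; drop them from Erin, Mona, Jack, Carol, Omar.
Jack must be 13 (only option left). Eliminate 13 elsewhere: Mona, Carol.
That leaves Omar = 20. So Mona can't be 20.
So Mona = 23.

23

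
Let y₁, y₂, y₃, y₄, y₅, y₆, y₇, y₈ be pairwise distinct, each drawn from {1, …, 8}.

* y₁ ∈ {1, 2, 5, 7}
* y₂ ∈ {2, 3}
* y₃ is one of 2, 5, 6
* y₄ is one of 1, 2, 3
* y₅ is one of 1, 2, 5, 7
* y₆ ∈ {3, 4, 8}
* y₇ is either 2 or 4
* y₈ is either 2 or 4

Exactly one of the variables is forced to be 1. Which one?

y₄

The 8 variables draw from only 8 values {1, 2, 3, 4, 5, 6, 7, 8}, so each is used; only y₃ can be 6, hence y₃ = 6.
The 7 still-open variables together cover exactly {1, 2, 3, 4, 5, 7, 8} — 7 values for 7 variables — and 8 appears only in y₆'s list, so y₆ = 8.
y₇ and y₈ between them cover only {2, 4} — a naked pair. Remove those values from y₁, y₂, y₄, y₅.
y₂ must be 3 (only option left). Remove 3 from y₄.
So 1 goes to y₄.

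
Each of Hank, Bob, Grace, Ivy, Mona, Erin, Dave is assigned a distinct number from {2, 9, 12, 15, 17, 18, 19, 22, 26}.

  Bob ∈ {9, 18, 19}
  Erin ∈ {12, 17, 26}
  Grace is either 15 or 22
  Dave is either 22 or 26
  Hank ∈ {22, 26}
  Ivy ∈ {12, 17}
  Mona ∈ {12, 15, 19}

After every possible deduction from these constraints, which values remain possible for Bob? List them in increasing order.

Hank and Dave share exactly the 2 values {22, 26}; by pigeonhole those values go to them, so strike 22, 26 from Grace, Erin.
That leaves Grace = 15. Strike 15 from Mona.
Ivy and Erin share exactly the 2 values {12, 17}; by pigeonhole those values go to them, so strike 12, 17 from Mona.
Mona must be 19 (only option left). Remove 19 from Bob.
No further eliminations apply; Bob can still be any of 9, 18.

9, 18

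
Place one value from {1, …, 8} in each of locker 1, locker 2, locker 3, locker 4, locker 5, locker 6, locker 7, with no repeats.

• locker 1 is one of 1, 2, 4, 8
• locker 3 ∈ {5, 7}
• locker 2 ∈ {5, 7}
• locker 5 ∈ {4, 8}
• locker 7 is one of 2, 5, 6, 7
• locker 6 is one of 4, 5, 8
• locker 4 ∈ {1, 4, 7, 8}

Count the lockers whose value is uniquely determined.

3

The 7 variables draw from only 7 values {1, 2, 4, 5, 6, 7, 8}, so each is used; only locker 7 can be 6, hence locker 7 = 6.
The 6 still-open variables together cover exactly {1, 2, 4, 5, 7, 8} — 6 values for 6 variables — and 2 appears only in locker 1's list, so locker 1 = 2.
The 5 still-open variables draw from only 5 values {1, 4, 5, 7, 8}, so each is used; only locker 4 can be 1, hence locker 4 = 1.
The 2 variables locker 2 and locker 3 are confined to {5, 7}, which locks those values in; drop them from locker 6.
Determined: locker 1=2, locker 4=1, locker 7=6. The other lockers each still have more than one consistent value. That makes 3.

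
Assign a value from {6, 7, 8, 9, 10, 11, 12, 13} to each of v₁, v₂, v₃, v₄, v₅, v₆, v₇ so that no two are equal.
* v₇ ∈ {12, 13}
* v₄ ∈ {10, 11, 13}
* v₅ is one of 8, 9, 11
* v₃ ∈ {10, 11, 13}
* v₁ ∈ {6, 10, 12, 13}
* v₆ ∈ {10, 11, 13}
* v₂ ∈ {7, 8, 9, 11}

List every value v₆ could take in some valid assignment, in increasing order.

10, 11, 13

v₃, v₄, v₆ share exactly the 3 values {10, 11, 13}; by pigeonhole those values go to them, so strike 10, 11, 13 from v₁, v₂, v₅, v₇.
v₇'s domain is down to {12}, so v₇ = 12. Remove 12 from v₁.
v₁ must be 6 (only option left).
No further eliminations apply; v₆ can still be any of 10, 11, 13.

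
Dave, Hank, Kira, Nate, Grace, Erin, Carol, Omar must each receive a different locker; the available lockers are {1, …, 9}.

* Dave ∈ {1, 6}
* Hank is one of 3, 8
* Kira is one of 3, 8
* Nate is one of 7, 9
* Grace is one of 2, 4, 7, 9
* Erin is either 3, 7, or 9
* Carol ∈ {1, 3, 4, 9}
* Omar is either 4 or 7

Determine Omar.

Among the 8 variables, 2 fits only Grace (and all 8 values in {1, 2, 3, 4, 6, 7, 8, 9} must be used), so Grace = 2.
Among the 7 still-open variables, 6 fits only Dave (and all 7 values in {1, 3, 4, 6, 7, 8, 9} must be used), so Dave = 6.
Among the 6 still-open variables, 1 fits only Carol (and all 6 values in {1, 3, 4, 7, 8, 9} must be used), so Carol = 1.
The 5 still-open variables draw from only 5 values {3, 4, 7, 8, 9}, so each is used; only Omar can be 4, hence Omar = 4.

4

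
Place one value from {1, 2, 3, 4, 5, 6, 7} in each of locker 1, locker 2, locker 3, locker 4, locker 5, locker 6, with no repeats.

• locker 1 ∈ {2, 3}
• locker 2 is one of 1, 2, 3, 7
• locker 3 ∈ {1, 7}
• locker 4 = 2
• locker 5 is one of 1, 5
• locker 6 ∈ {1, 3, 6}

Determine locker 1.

3

locker 4 has just one choice, so locker 4 = 2. So locker 1, locker 2 can't be 2.
So locker 1 = 3.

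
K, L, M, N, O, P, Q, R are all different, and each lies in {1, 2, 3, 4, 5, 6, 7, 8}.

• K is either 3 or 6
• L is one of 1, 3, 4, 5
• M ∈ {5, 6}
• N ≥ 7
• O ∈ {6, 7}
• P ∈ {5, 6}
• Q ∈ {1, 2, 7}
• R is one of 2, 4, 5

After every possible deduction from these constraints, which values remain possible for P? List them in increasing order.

5, 6

The 8 variables together cover exactly {1, 2, 3, 4, 5, 6, 7, 8} — 8 values for 8 variables — and 8 appears only in N's list, so N = 8.
M and P share exactly the 2 values {5, 6}; by pigeonhole those values go to them, so strike 5, 6 from K, L, O, R.
K has just one choice, so K = 3. Remove 3 from L.
That leaves O = 7. So Q can't be 7.
No further eliminations apply; P can still be any of 5, 6.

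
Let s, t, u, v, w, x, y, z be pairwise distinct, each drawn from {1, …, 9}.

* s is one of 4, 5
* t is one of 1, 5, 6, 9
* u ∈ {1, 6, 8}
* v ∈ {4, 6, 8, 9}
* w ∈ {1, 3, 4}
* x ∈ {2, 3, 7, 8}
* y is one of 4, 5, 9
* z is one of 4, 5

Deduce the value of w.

The 2 variables s and z are confined to {4, 5}, which locks those values in; drop them from t, v, w, y.
y's domain is down to {9}, so y = 9. Strike 9 from t, v.
t, u, v between them cover only {1, 6, 8} — a naked triple. Remove those values from w, x.
So w = 3.

3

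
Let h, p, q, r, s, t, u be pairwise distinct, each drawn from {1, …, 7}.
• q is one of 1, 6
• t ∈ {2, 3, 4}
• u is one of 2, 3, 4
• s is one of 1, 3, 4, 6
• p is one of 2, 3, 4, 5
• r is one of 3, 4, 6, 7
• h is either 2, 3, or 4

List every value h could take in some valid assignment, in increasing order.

The 7 variables draw from only 7 values {1, 2, 3, 4, 5, 6, 7}, so each is used; only p can be 5, hence p = 5.
Among the 6 still-open variables, 7 fits only r (and all 6 values in {1, 2, 3, 4, 6, 7} must be used), so r = 7.
The 3 variables h, t, u are confined to {2, 3, 4}, which locks those values in; drop them from s.
No further eliminations apply; h can still be any of 2, 3, 4.

2, 3, 4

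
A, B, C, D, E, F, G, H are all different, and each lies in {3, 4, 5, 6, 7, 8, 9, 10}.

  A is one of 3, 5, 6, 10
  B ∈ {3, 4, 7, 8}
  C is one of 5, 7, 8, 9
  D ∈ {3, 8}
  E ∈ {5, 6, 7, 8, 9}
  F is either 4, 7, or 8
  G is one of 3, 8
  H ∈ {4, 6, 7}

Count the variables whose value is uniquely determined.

2

The 8 variables draw from only 8 values {3, 4, 5, 6, 7, 8, 9, 10}, so each is used; only A can be 10, hence A = 10.
D and G share exactly the 2 values {3, 8}; by pigeonhole those values go to them, so strike 3, 8 from B, C, E, F.
The 2 variables B and F are confined to {4, 7}, which locks those values in; drop them from C, E, H.
H's domain is down to {6}, so H = 6. Eliminate 6 elsewhere: E.
Determined: A=10, H=6. The other variables each still have more than one consistent value. That makes 2.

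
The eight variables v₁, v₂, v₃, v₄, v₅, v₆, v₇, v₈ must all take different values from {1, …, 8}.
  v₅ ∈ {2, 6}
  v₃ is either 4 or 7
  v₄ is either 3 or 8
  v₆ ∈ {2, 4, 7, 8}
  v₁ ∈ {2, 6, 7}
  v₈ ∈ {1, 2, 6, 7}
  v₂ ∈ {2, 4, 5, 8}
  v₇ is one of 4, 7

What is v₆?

The 8 variables draw from only 8 values {1, 2, 3, 4, 5, 6, 7, 8}, so each is used; only v₈ can be 1, hence v₈ = 1.
Among the 7 still-open variables, 3 fits only v₄ (and all 7 values in {2, 3, 4, 5, 6, 7, 8} must be used), so v₄ = 3.
Among the 6 still-open variables, 5 fits only v₂ (and all 6 values in {2, 4, 5, 6, 7, 8} must be used), so v₂ = 5.
Among the 5 still-open variables, 8 fits only v₆ (and all 5 values in {2, 4, 6, 7, 8} must be used), so v₆ = 8.

8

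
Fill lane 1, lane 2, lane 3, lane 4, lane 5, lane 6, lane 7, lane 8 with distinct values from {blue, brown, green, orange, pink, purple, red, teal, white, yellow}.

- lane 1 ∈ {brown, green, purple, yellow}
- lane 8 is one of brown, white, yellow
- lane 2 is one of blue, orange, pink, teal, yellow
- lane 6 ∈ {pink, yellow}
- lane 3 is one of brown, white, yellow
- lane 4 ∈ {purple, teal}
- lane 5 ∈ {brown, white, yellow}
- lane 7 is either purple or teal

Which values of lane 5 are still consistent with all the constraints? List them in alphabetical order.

brown, white, yellow

lane 4 and lane 7 share exactly the 2 values {purple, teal}; by pigeonhole those values go to them, so strike purple, teal from lane 1, lane 2.
lane 3, lane 5, lane 8 share exactly the 3 values {brown, white, yellow}; by pigeonhole those values go to them, so strike brown, white, yellow from lane 1, lane 2, lane 6.
lane 1's domain is down to {green}, so lane 1 = green.
lane 6 has just one choice, so lane 6 = pink. So lane 2 can't be pink.
No further eliminations apply; lane 5 can still be any of brown, white, yellow.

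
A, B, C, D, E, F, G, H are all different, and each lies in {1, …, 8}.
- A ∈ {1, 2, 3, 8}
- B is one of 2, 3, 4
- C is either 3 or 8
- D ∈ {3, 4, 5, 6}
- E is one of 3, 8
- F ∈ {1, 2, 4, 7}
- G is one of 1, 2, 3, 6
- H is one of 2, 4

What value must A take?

The 8 variables draw from only 8 values {1, 2, 3, 4, 5, 6, 7, 8}, so each is used; only D can be 5, hence D = 5.
The 7 still-open variables draw from only 7 values {1, 2, 3, 4, 6, 7, 8}, so each is used; only G can be 6, hence G = 6.
Among the 6 still-open variables, 7 fits only F (and all 6 values in {1, 2, 3, 4, 7, 8} must be used), so F = 7.
Among the 5 still-open variables, 1 fits only A (and all 5 values in {1, 2, 3, 4, 8} must be used), so A = 1.

1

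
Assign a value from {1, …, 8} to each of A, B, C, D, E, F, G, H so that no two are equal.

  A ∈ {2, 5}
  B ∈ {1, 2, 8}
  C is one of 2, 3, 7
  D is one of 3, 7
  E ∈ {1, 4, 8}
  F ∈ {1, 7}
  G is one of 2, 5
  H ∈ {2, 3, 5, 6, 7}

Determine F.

Among the 8 variables, 4 fits only E (and all 8 values in {1, 2, 3, 4, 5, 6, 7, 8} must be used), so E = 4.
Among the 7 still-open variables, 6 fits only H (and all 7 values in {1, 2, 3, 5, 6, 7, 8} must be used), so H = 6.
The 6 still-open variables together cover exactly {1, 2, 3, 5, 7, 8} — 6 values for 6 variables — and 8 appears only in B's list, so B = 8.
The 5 still-open variables draw from only 5 values {1, 2, 3, 5, 7}, so each is used; only F can be 1, hence F = 1.

1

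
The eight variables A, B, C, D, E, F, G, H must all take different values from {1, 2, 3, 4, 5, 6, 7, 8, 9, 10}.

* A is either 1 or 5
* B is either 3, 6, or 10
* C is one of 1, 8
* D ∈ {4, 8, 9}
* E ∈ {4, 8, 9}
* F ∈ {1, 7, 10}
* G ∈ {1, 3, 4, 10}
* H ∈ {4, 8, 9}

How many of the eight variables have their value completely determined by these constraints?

2

D, E, H share exactly the 3 values {4, 8, 9}; by pigeonhole those values go to them, so strike 4, 8, 9 from C, G.
C's domain is down to {1}, so C = 1. Strike 1 from A, F, G.
That leaves A = 5.
Determined: A=5, C=1. The other variables each still have more than one consistent value. That makes 2.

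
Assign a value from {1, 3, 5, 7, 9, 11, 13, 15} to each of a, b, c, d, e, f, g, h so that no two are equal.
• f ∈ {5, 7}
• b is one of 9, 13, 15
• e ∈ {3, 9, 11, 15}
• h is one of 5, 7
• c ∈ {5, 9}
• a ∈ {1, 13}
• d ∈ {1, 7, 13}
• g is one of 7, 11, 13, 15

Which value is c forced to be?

9

Among the 8 variables, 3 fits only e (and all 8 values in {1, 3, 5, 7, 9, 11, 13, 15} must be used), so e = 3.
The 7 still-open variables draw from only 7 values {1, 5, 7, 9, 11, 13, 15}, so each is used; only g can be 11, hence g = 11.
The 6 still-open variables together cover exactly {1, 5, 7, 9, 13, 15} — 6 values for 6 variables — and 15 appears only in b's list, so b = 15.
Among the 5 still-open variables, 9 fits only c (and all 5 values in {1, 5, 7, 9, 13} must be used), so c = 9.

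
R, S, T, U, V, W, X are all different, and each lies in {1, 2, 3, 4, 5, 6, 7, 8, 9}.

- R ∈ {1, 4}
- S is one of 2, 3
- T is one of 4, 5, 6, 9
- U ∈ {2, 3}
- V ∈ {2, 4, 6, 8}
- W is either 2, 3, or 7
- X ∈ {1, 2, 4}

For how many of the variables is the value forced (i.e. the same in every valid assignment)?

1

The 2 variables S and U are confined to {2, 3}, which locks those values in; drop them from V, W, X.
That leaves W = 7.
The 2 variables R and X are confined to {1, 4}, which locks those values in; drop them from T, V.
Determined: W=7. The other variables each still have more than one consistent value. That makes 1.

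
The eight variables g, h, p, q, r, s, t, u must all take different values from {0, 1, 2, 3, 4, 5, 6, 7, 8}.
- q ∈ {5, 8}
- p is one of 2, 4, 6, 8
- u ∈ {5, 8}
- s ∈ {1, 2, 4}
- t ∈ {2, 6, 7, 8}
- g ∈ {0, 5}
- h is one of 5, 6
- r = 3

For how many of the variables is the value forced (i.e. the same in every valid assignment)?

3

r has just one choice, so r = 3.
q and u share exactly the 2 values {5, 8}; by pigeonhole those values go to them, so strike 5, 8 from g, h, p, t.
g must be 0 (only option left).
h's domain is down to {6}, so h = 6. Remove 6 from p, t.
Determined: g=0, h=6, r=3. The other variables each still have more than one consistent value. That makes 3.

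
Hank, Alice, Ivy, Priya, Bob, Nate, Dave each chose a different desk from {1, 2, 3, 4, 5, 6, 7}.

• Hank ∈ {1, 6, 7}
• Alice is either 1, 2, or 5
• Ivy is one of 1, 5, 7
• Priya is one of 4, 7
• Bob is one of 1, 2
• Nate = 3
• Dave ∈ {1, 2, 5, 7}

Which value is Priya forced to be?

4

Nate has just one choice, so Nate = 3.
Among the 6 still-open variables, 4 fits only Priya (and all 6 values in {1, 2, 4, 5, 6, 7} must be used), so Priya = 4.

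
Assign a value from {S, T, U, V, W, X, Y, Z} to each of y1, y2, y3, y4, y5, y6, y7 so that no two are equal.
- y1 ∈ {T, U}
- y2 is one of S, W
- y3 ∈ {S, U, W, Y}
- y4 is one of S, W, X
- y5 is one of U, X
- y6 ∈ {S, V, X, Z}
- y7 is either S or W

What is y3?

y2 and y7 between them cover only {S, W} — a naked pair. Remove those values from y3, y4, y6.
y4 must be X (only option left). Eliminate X elsewhere: y5, y6.
y5's domain is down to {U}, so y5 = U. Eliminate U elsewhere: y1, y3.
So y3 = Y.

Y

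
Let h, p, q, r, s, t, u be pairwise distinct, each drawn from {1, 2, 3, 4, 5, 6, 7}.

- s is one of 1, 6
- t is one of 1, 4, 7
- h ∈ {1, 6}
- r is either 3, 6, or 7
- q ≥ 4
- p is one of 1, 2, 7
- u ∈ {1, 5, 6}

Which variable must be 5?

The 7 variables draw from only 7 values {1, 2, 3, 4, 5, 6, 7}, so each is used; only p can be 2, hence p = 2.
The 6 still-open variables draw from only 6 values {1, 3, 4, 5, 6, 7}, so each is used; only r can be 3, hence r = 3.
The 2 variables h and s are confined to {1, 6}, which locks those values in; drop them from q, t, u.
So 5 goes to u.

u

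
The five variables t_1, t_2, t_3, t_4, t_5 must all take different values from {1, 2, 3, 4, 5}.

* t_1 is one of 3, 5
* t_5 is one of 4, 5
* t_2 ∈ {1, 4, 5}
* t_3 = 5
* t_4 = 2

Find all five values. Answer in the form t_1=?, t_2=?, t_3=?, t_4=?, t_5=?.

t_3 has just one choice, so t_3 = 5. So t_1, t_2, t_5 can't be 5.
That leaves t_4 = 2.
t_5 has just one choice, so t_5 = 4. Remove 4 from t_2.
t_1 must be 3 (only option left).
t_2's domain is down to {1}, so t_2 = 1.

t_1=3, t_2=1, t_3=5, t_4=2, t_5=4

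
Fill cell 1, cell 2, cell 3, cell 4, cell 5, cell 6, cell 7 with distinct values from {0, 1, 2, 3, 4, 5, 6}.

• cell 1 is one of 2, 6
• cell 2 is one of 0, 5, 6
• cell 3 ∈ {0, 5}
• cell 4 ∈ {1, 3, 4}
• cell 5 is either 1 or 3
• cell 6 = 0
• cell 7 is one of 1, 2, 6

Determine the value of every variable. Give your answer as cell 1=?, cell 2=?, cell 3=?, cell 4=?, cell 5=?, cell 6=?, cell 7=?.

cell 1=2, cell 2=6, cell 3=5, cell 4=4, cell 5=3, cell 6=0, cell 7=1

cell 6 must be 0 (only option left). Remove 0 from cell 2, cell 3.
cell 3's domain is down to {5}, so cell 3 = 5. So cell 2 can't be 5.
That leaves cell 2 = 6. Remove 6 from cell 1, cell 7.
cell 1's domain is down to {2}, so cell 1 = 2. Remove 2 from cell 7.
cell 7 must be 1 (only option left). So cell 4, cell 5 can't be 1.
That leaves cell 5 = 3. Remove 3 from cell 4.
That leaves cell 4 = 4.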